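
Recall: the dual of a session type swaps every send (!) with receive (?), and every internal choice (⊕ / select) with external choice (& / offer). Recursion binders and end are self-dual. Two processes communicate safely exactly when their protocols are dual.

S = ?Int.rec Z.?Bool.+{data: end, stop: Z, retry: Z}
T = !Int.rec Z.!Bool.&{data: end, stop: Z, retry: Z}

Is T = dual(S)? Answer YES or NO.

YES

?Int vs !Int  match
  rec Z vs rec Z  match (rec unchanged)
    ?Bool vs !Bool  match
      +{data,stop,retry} vs &{data,stop,retry}  match labels match
        case data:
          end vs end  match
        case stop:
          Z vs Z  match
        case retry:
          Z vs Z  match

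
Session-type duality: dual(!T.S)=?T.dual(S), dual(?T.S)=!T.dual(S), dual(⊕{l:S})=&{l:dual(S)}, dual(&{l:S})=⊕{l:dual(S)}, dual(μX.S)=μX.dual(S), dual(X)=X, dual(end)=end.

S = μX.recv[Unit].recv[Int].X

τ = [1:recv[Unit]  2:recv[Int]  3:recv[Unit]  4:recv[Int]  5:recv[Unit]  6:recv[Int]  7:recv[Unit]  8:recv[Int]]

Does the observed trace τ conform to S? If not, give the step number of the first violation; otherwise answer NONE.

NONE

[1] recv[Unit]  ✓  residual = recv[Int].μX.…
[2] recv[Int]  ✓  residual = μX.…
[3] recv[Unit]  ✓  residual = recv[Int].μX.…
[4] recv[Int]  ✓  residual = μX.…
[5] recv[Unit]  ✓  residual = recv[Int].μX.…
[6] recv[Int]  ✓  residual = μX.…
[7] recv[Unit]  ✓  residual = recv[Int].μX.…
[8] recv[Int]  ✓  residual = μX.…
trace exhausted — no violation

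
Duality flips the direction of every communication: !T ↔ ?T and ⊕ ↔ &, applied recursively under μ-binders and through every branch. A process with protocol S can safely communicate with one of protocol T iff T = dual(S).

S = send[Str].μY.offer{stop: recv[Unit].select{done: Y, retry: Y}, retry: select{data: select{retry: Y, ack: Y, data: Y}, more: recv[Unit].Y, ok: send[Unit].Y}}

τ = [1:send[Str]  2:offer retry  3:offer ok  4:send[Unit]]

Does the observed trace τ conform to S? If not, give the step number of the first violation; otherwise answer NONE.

[1] send[Str]  match  now at μY.…
[2] offer retry  match  now at select{data: select{retry: μY.…, ack: μY.…, data: μY.…}, more: recv[Unit].μY.…, ok: send[Unit].μY.…}
[3] got offer ok, protocol expects select data or select more or select ok  ✗

3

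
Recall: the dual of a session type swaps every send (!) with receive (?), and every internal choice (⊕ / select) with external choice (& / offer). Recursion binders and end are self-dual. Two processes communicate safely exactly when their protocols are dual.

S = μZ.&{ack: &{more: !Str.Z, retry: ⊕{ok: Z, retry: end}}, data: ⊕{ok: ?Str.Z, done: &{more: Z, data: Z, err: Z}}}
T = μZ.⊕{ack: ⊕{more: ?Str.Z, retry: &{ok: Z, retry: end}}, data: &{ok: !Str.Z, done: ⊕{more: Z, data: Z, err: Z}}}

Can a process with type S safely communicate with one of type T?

μZ ‖ μZ  ok (rec unchanged)
  &{ack,data} ‖ ⊕{ack,data}  ok label sets agree
    [ack]
      &{more,retry} ‖ ⊕{more,retry}  ok label sets agree
        [more]
          !Str ‖ ?Str  ok
            Z ‖ Z  ok
        [retry]
          ⊕{ok,retry} ‖ &{ok,retry}  ok label sets agree
            [ok]
              Z ‖ Z  ok
            [retry]
              end ‖ end  ok
    [data]
      ⊕{ok,done} ‖ &{ok,done}  ok label sets agree
        [ok]
          ?Str ‖ !Str  ok
            Z ‖ Z  ok
        [done]
          &{more,data,err} ‖ ⊕{more,data,err}  ok label sets agree
            [more]
              Z ‖ Z  ok
            [data]
              Z ‖ Z  ok
            [err]
              Z ‖ Z  ok

YES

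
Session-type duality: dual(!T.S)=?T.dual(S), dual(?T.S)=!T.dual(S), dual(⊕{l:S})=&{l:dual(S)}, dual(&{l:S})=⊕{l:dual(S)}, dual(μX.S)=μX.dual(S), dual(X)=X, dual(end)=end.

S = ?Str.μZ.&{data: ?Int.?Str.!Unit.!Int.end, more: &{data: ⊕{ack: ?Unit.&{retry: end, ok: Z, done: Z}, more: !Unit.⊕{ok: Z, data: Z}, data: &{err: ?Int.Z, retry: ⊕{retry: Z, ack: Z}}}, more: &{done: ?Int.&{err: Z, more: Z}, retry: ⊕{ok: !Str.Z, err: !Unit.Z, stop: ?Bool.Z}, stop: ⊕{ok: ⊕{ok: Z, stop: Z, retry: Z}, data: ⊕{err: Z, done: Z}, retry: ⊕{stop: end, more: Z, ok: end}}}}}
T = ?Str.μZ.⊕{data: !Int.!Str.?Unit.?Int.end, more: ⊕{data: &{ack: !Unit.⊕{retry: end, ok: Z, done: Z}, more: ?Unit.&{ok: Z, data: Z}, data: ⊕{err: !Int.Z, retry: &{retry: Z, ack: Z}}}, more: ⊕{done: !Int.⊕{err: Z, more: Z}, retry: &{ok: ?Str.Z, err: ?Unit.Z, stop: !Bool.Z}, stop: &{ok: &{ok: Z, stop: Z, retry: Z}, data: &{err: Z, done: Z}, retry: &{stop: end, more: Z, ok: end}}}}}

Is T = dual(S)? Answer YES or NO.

?Str ‖ ?Str  ✗ same direction on both sides — not dual

NO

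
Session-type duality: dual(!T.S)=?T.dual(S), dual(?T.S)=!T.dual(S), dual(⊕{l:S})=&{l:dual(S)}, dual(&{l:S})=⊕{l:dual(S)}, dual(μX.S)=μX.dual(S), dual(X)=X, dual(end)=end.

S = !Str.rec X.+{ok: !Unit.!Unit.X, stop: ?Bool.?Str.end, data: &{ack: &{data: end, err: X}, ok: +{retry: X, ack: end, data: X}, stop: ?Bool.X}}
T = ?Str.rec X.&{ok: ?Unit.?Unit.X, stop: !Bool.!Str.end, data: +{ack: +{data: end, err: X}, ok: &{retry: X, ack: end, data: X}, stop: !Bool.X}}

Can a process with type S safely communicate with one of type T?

!Str vs ?Str  match
  rec X vs rec X  match (μ self-dual)
    +{ok,stop,data} vs &{ok,stop,data}  match label sets agree
      case ok:
        !Unit vs ?Unit  match
          !Unit vs ?Unit  match
            X vs X  match
      case stop:
        ?Bool vs !Bool  match
          ?Str vs !Str  match
            end vs end  match
      case data:
        &{ack,ok,stop} vs +{ack,ok,stop}  match label sets agree
          case ack:
            &{data,err} vs +{data,err}  match label sets agree
              case data:
                end vs end  match
              case err:
                X vs X  match
          case ok:
            +{retry,ack,data} vs &{retry,ack,data}  match label sets agree
              case retry:
                X vs X  match
              case ack:
                end vs end  match
              case data:
                X vs X  match
          case stop:
            ?Bool vs !Bool  match
              X vs X  match

YES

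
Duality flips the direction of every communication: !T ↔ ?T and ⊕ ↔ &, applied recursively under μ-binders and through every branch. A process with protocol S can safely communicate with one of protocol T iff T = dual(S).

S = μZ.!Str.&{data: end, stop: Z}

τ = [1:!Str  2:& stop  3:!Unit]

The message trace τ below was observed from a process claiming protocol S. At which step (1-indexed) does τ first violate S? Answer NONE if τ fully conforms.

3

step 1: !Str  ok  now at &{data: end, stop: μZ.…}
step 2: & stop  ok  now at μZ.…
step 3: got !Unit, protocol expects !Str  ✗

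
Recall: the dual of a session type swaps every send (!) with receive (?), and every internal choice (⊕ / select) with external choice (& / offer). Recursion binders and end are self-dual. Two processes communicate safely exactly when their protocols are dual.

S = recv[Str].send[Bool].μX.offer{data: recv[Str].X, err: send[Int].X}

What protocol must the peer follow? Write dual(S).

recv[Str] → send[Str]
  send[Bool] → recv[Bool]
    μX → μX  (binder kept)
      offer{data,err} → select{data,err}  (&→⊕)
        [data]
          recv[Str] → send[Str]
            X self-dual
        [err]
          send[Int] → recv[Int]
            X self-dual

send[Str].recv[Bool].μX.select{data: send[Str].X, err: recv[Int].X}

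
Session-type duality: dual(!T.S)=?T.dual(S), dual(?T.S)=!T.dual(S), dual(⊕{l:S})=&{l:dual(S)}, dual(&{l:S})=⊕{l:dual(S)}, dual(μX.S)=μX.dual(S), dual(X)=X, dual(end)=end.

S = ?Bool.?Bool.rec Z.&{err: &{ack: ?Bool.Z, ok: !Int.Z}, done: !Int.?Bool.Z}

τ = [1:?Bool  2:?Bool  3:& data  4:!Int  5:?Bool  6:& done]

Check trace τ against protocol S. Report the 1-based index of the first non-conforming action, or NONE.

@1 ?Bool  ✓  residual = ?Bool.rec Z.…
@2 ?Bool  ✓  residual = rec Z.…
@3 got & data, protocol expects & err or & done  ✗

3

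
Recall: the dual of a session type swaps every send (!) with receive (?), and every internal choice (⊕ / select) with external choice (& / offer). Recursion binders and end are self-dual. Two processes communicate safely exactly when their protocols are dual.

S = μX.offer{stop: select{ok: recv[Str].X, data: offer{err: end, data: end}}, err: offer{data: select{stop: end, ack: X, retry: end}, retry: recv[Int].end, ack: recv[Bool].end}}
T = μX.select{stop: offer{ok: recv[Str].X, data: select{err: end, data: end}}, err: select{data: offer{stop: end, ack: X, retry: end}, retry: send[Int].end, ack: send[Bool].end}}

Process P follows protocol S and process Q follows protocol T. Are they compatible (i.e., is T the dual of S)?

NO

μX ‖ μX  match (rec unchanged)
  offer{stop,err} ‖ select{stop,err}  match labels match
    [stop]
      select{ok,data} ‖ offer{ok,data}  match labels match
        [ok]
          recv[Str] ‖ recv[Str]  ✗ same direction on both sides — not dual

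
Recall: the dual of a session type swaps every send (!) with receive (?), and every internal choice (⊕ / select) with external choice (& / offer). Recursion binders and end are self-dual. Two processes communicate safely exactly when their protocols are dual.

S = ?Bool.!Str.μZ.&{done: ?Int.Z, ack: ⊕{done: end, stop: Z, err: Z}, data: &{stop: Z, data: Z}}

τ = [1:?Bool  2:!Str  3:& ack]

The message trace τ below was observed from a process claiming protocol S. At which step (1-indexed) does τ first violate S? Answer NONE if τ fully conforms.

NONE

[1] ?Bool  ok  state: !Str.μZ.…
[2] !Str  ok  state: μZ.…
[3] & ack  ok  state: ⊕{done: end, stop: μZ.…, err: μZ.…}
all 3 steps conform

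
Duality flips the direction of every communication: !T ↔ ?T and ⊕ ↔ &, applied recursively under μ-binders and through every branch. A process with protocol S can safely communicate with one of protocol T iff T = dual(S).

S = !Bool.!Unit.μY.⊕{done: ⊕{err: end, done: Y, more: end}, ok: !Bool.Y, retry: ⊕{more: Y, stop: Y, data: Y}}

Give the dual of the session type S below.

!Bool → ?Bool
  !Unit → ?Unit
    μY → μY  (rec unchanged)
      ⊕{done,ok,retry} → &{done,ok,retry}  (⊕→&)
        [done]
          ⊕{err,done,more} → &{err,done,more}  (⊕→&)
            [err]
              end self-dual
            [done]
              Y self-dual
            [more]
              end self-dual
        [ok]
          !Bool → ?Bool
            Y self-dual
        [retry]
          ⊕{more,stop,data} → &{more,stop,data}  (⊕→&)
            [more]
              Y self-dual
            [stop]
              Y self-dual
            [data]
              Y self-dual

?Bool.?Unit.μY.&{done: &{err: end, done: Y, more: end}, ok: ?Bool.Y, retry: &{more: Y, stop: Y, data: Y}}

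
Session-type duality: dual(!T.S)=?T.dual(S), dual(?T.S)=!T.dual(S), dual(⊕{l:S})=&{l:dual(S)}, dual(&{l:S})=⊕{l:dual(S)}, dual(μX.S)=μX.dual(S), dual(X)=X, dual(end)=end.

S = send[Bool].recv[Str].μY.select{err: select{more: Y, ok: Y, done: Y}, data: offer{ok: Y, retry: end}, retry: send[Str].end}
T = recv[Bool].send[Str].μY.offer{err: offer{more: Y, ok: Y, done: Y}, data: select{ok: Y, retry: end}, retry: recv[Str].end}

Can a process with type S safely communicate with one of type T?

YES

send[Bool] | recv[Bool]  ok
  recv[Str] | send[Str]  ok
    μY | μY  ok (binder kept)
      select{err,data,retry} | offer{err,data,retry}  ok label sets agree
        case err:
          select{more,ok,done} | offer{more,ok,done}  ok label sets agree
            case more:
              Y | Y  ok
            case ok:
              Y | Y  ok
            case done:
              Y | Y  ok
        case data:
          offer{ok,retry} | select{ok,retry}  ok label sets agree
            case ok:
              Y | Y  ok
            case retry:
              end | end  ok
        case retry:
          send[Str] | recv[Str]  ok
            end | end  ok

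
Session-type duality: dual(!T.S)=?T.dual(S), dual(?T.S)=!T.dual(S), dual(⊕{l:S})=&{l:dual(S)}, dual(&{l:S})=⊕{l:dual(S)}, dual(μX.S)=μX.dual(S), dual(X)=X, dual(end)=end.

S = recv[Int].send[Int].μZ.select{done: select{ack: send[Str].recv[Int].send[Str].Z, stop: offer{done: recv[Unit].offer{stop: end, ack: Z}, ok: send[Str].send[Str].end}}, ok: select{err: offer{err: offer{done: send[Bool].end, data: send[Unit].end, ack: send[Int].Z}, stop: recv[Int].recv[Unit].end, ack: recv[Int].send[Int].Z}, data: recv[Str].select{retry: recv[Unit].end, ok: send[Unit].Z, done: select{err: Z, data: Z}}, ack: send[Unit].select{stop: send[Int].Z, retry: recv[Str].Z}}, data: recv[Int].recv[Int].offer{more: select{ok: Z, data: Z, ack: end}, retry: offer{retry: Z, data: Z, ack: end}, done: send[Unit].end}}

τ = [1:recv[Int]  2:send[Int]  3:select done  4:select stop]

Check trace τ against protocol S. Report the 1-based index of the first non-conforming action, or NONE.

[1] recv[Int]  ok  cont: send[Int].μZ.…
[2] send[Int]  ok  cont: μZ.…
[3] select done  ok  cont: select{ack: send[Str].recv[Int].send[Str].μZ.…, stop: offer{done: recv[Unit].offer{stop: end, ack: μZ.…}, ok: send[Str].send[Str].end}}
[4] select stop  ok  cont: offer{done: recv[Unit].offer{stop: end, ack: μZ.…}, ok: send[Str].send[Str].end}
all 4 steps conform

NONE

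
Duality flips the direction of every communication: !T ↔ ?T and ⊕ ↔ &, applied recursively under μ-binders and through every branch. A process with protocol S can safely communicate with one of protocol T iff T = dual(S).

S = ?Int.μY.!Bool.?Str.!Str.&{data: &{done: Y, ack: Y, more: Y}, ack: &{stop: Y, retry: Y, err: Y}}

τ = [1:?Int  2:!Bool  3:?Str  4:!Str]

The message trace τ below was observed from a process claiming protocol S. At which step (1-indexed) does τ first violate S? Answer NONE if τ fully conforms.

@1 ?Int  ok  state: μY.…
@2 !Bool  ok  state: ?Str.!Str.&{data: &{done: μY.…, ack: μY.…, more: μY.…}, ack: &{stop: μY.…, retry: μY.…, err: μY.…}}
@3 ?Str  ok  state: !Str.&{data: &{done: μY.…, ack: μY.…, more: μY.…}, ack: &{stop: μY.…, retry: μY.…, err: μY.…}}
@4 !Str  ok  state: &{data: &{done: μY.…, ack: μY.…, more: μY.…}, ack: &{stop: μY.…, retry: μY.…, err: μY.…}}
trace exhausted — no violation

NONE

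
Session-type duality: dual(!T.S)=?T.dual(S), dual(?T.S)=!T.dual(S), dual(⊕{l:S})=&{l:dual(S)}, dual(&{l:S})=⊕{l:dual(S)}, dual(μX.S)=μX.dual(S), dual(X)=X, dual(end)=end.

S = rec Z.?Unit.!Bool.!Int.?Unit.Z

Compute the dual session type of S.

rec Z.!Unit.?Bool.?Int.!Unit.Z

rec Z = rec Z  (rec unchanged)
  ?Unit = !Unit
    !Bool = ?Bool
      !Int = ?Int
        ?Unit = !Unit
          Z ↦ Z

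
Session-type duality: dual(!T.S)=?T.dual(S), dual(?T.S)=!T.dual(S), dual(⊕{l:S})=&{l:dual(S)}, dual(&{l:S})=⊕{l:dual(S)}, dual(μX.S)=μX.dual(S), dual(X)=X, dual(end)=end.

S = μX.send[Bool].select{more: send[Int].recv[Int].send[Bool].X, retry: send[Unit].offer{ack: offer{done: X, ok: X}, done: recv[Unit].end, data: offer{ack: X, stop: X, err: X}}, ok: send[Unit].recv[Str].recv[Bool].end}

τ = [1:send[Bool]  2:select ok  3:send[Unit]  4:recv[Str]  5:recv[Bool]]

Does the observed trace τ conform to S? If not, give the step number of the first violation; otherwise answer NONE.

[1] send[Bool]  match  state: select{more: send[Int].recv[Int].send[Bool].μX.…, retry: send[Unit].offer{ack: offer{done: μX.…, ok: μX.…}, done: recv[Unit].end, data: offer{ack: μX.…, stop: μX.…, err: μX.…}}, ok: send[Unit].recv[Str].recv[Bool].end}
[2] select ok  match  state: send[Unit].recv[Str].recv[Bool].end
[3] send[Unit]  match  state: recv[Str].recv[Bool].end
[4] recv[Str]  match  state: recv[Bool].end
[5] recv[Bool]  match  state: end
all 5 steps conform

NONE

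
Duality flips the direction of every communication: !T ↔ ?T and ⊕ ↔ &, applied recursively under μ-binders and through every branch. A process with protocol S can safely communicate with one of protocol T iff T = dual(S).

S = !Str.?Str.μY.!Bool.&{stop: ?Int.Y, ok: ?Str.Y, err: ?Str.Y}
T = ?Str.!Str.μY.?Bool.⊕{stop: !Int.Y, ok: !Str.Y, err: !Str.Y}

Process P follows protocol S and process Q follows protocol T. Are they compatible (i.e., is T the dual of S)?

!Str | ?Str  match
  ?Str | !Str  match
    μY | μY  match (rec unchanged)
      !Bool | ?Bool  match
        &{stop,ok,err} | ⊕{stop,ok,err}  match labels match
          case stop:
            ?Int | !Int  match
              Y | Y  match
          case ok:
            ?Str | !Str  match
              Y | Y  match
          case err:
            ?Str | !Str  match
              Y | Y  match

YES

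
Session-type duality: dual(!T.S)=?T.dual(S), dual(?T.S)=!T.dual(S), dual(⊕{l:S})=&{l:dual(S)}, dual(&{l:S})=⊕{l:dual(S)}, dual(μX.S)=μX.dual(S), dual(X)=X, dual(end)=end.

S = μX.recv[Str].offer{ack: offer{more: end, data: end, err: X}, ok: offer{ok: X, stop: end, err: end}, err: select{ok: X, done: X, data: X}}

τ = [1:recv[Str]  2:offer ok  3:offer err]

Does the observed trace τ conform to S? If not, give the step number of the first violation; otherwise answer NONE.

NONE

@1 recv[Str]  ✓  now at offer{ack: offer{more: end, data: end, err: μX.…}, ok: offer{ok: μX.…, stop: end, err: end}, err: select{ok: μX.…, done: μX.…, data: μX.…}}
@2 offer ok  ✓  now at offer{ok: μX.…, stop: end, err: end}
@3 offer err  ✓  now at end
τ conforms to S (length 3)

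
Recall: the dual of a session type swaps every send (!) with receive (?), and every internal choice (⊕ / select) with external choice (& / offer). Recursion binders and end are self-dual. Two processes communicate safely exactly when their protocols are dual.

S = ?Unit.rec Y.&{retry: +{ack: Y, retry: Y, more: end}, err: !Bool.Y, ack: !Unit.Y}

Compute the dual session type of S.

?Unit → !Unit
  rec Y → rec Y  (binder kept)
    &{retry,err,ack} → +{retry,err,ack}  (&→⊕)
      • retry:
        +{ack,retry,more} → &{ack,retry,more}  (internal→external)
          • ack:
            Y self-dual
          • retry:
            Y self-dual
          • more:
            end self-dual
      • err:
        !Bool → ?Bool
          Y self-dual
      • ack:
        !Unit → ?Unit
          Y self-dual

!Unit.rec Y.+{retry: &{ack: Y, retry: Y, more: end}, err: ?Bool.Y, ack: ?Unit.Y}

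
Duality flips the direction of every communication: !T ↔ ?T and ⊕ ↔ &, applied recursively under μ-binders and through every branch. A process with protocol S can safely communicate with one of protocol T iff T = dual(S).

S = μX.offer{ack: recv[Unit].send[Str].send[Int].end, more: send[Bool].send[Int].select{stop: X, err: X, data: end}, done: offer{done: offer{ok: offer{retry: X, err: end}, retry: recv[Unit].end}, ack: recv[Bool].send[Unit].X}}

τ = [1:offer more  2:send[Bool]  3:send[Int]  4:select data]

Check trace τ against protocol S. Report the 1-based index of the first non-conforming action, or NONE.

step 1: offer more  ok  now at send[Bool].send[Int].select{stop: μX.…, err: μX.…, data: end}
step 2: send[Bool]  ok  now at send[Int].select{stop: μX.…, err: μX.…, data: end}
step 3: send[Int]  ok  now at select{stop: μX.…, err: μX.…, data: end}
step 4: select data  ok  now at end
τ conforms to S (length 4)

NONE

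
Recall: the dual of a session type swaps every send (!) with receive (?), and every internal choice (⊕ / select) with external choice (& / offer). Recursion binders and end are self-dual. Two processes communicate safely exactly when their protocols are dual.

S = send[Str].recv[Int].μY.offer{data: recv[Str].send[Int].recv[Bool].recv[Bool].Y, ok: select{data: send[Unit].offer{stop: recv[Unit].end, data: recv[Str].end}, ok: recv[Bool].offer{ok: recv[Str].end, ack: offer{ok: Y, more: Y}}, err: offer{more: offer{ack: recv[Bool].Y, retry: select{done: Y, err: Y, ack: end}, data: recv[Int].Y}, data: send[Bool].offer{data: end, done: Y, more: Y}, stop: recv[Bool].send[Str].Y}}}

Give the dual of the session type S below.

recv[Str].send[Int].μY.select{data: send[Str].recv[Int].send[Bool].send[Bool].Y, ok: offer{data: recv[Unit].select{stop: send[Unit].end, data: send[Str].end}, ok: send[Bool].select{ok: send[Str].end, ack: select{ok: Y, more: Y}}, err: select{more: select{ack: send[Bool].Y, retry: offer{done: Y, err: Y, ack: end}, data: send[Int].Y}, data: recv[Bool].select{data: end, done: Y, more: Y}, stop: send[Bool].recv[Str].Y}}}

send[Str] ↦ recv[Str]
  recv[Int] ↦ send[Int]
    μY ↦ μY  (rec unchanged)
      offer{data,ok} ↦ select{data,ok}  (&→⊕)
        case data:
          recv[Str] ↦ send[Str]
            send[Int] ↦ recv[Int]
              recv[Bool] ↦ send[Bool]
                recv[Bool] ↦ send[Bool]
                  Y ↦ Y
        case ok:
          select{data,ok,err} ↦ offer{data,ok,err}  (internal→external)
            case data:
              send[Unit] ↦ recv[Unit]
                offer{stop,data} ↦ select{stop,data}  (&→⊕)
                  case stop:
                    recv[Unit] ↦ send[Unit]
                      end ↦ end
                  case data:
                    recv[Str] ↦ send[Str]
                      end ↦ end
            case ok:
              recv[Bool] ↦ send[Bool]
                offer{ok,ack} ↦ select{ok,ack}  (&→⊕)
                  case ok:
                    recv[Str] ↦ send[Str]
                      end ↦ end
                  case ack:
                    offer{ok,more} ↦ select{ok,more}  (&→⊕)
                      case ok:
                        Y ↦ Y
                      case more:
                        Y ↦ Y
            case err:
              offer{more,data,stop} ↦ select{more,data,stop}  (&→⊕)
                case more:
                  offer{ack,retry,data} ↦ select{ack,retry,data}  (&→⊕)
                    case ack:
                      recv[Bool] ↦ send[Bool]
                        Y ↦ Y
                    case retry:
                      select{done,err,ack} ↦ offer{done,err,ack}  (internal→external)
                        case done:
                          Y ↦ Y
                        case err:
                          Y ↦ Y
                        case ack:
                          end ↦ end
                    case data:
                      recv[Int] ↦ send[Int]
                        Y ↦ Y
                case data:
                  send[Bool] ↦ recv[Bool]
                    offer{data,done,more} ↦ select{data,done,more}  (&→⊕)
                      case data:
                        end ↦ end
                      case done:
                        Y ↦ Y
                      case more:
                        Y ↦ Y
                case stop:
                  recv[Bool] ↦ send[Bool]
                    send[Str] ↦ recv[Str]
                      Y ↦ Y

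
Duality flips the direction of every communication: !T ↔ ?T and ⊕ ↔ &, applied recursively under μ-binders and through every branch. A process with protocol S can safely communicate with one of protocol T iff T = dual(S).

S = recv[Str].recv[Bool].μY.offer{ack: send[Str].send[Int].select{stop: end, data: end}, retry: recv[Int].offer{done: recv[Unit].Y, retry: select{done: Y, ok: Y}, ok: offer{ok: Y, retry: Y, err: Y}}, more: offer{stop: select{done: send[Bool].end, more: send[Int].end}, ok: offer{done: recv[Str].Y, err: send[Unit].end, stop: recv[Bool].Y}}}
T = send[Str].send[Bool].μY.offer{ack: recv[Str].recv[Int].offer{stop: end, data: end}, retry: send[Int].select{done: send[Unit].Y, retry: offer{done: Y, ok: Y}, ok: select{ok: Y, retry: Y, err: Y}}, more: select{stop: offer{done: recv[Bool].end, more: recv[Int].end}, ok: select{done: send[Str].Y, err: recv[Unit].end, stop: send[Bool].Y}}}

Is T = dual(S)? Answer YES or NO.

NO

recv[Str] | send[Str]  match
  recv[Bool] | send[Bool]  match
    μY | μY  match (binder kept)
      offer{ack,retry,more} | offer{ack,retry,more}  ✗ choice polarity not flipped — not dual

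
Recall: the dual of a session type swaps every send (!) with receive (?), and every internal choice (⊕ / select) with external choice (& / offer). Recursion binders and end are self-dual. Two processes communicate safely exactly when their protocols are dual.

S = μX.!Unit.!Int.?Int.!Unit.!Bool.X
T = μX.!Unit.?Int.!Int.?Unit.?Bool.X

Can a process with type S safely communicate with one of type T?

μX ‖ μX  ✓ (binder kept)
  !Unit ‖ !Unit  ✗ same direction on both sides — not dual

NO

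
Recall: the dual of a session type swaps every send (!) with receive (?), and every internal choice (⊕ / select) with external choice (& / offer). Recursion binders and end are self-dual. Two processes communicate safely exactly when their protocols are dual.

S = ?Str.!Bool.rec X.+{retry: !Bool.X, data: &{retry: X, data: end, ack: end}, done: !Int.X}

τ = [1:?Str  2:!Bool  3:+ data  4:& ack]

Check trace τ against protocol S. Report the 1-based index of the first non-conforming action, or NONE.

NONE

[1] ?Str  match  state: !Bool.rec X.…
[2] !Bool  match  state: rec X.…
[3] + data  match  state: &{retry: rec X.…, data: end, ack: end}
[4] & ack  match  state: end
τ conforms to S (length 4)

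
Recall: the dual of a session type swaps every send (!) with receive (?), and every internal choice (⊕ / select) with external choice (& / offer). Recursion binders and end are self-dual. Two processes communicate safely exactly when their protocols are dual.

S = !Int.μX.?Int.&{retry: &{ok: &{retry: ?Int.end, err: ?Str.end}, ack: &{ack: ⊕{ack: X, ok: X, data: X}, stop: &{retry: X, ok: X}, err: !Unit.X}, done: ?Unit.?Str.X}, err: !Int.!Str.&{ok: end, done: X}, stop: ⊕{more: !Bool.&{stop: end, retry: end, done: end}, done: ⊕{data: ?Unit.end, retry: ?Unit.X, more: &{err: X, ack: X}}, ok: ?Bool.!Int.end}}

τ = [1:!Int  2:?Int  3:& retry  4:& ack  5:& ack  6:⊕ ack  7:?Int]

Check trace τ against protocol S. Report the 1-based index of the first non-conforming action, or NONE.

step 1: !Int  match  now at μX.…
step 2: ?Int  match  now at &{retry: &{ok: &{retry: ?Int.end, err: ?Str.end}, ack: &{ack: ⊕{ack: μX.…, ok: μX.…, data: μX.…}, stop: &{retry: μX.…, ok: μX.…}, err: !Unit.μX.…}, done: ?Unit.?Str.μX.…}, err: !Int.!Str.&{ok: end, done: μX.…}, stop: ⊕{more: !Bool.&{stop: end, retry: end, done: end}, done: ⊕{data: ?Unit.end, retry: ?Unit.μX.…, more: &{err: μX.…, ack: μX.…}}, ok: ?Bool.!Int.end}}
step 3: & retry  match  now at &{ok: &{retry: ?Int.end, err: ?Str.end}, ack: &{ack: ⊕{ack: μX.…, ok: μX.…, data: μX.…}, stop: &{retry: μX.…, ok: μX.…}, err: !Unit.μX.…}, done: ?Unit.?Str.μX.…}
step 4: & ack  match  now at &{ack: ⊕{ack: μX.…, ok: μX.…, data: μX.…}, stop: &{retry: μX.…, ok: μX.…}, err: !Unit.μX.…}
step 5: & ack  match  now at ⊕{ack: μX.…, ok: μX.…, data: μX.…}
step 6: ⊕ ack  match  now at μX.…
step 7: ?Int  match  now at &{retry: &{ok: &{retry: ?Int.end, err: ?Str.end}, ack: &{ack: ⊕{ack: μX.…, ok: μX.…, data: μX.…}, stop: &{retry: μX.…, ok: μX.…}, err: !Unit.μX.…}, done: ?Unit.?Str.μX.…}, err: !Int.!Str.&{ok: end, done: μX.…}, stop: ⊕{more: !Bool.&{stop: end, retry: end, done: end}, done: ⊕{data: ?Unit.end, retry: ?Unit.μX.…, more: &{err: μX.…, ack: μX.…}}, ok: ?Bool.!Int.end}}
τ conforms to S (length 7)

NONE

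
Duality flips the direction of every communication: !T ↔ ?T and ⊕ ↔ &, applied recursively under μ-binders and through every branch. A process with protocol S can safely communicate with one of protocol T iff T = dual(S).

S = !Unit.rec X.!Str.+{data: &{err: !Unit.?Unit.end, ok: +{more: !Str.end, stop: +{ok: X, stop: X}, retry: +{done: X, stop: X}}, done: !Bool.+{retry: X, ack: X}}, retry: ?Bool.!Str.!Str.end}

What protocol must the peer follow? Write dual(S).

!Unit ↦ ?Unit
  rec X ↦ rec X  (binder kept)
    !Str ↦ ?Str
      +{data,retry} ↦ &{data,retry}  (⊕→&)
        [data]
          &{err,ok,done} ↦ +{err,ok,done}  (external→internal)
            [err]
              !Unit ↦ ?Unit
                ?Unit ↦ !Unit
                  end ↦ end
            [ok]
              +{more,stop,retry} ↦ &{more,stop,retry}  (⊕→&)
                [more]
                  !Str ↦ ?Str
                    end ↦ end
                [stop]
                  +{ok,stop} ↦ &{ok,stop}  (⊕→&)
                    [ok]
                      X ↦ X
                    [stop]
                      X ↦ X
                [retry]
                  +{done,stop} ↦ &{done,stop}  (⊕→&)
                    [done]
                      X ↦ X
                    [stop]
                      X ↦ X
            [done]
              !Bool ↦ ?Bool
                +{retry,ack} ↦ &{retry,ack}  (⊕→&)
                  [retry]
                    X ↦ X
                  [ack]
                    X ↦ X
        [retry]
          ?Bool ↦ !Bool
            !Str ↦ ?Str
              !Str ↦ ?Str
                end ↦ end

?Unit.rec X.?Str.&{data: +{err: ?Unit.!Unit.end, ok: &{more: ?Str.end, stop: &{ok: X, stop: X}, retry: &{done: X, stop: X}}, done: ?Bool.&{retry: X, ack: X}}, retry: !Bool.?Str.?Str.end}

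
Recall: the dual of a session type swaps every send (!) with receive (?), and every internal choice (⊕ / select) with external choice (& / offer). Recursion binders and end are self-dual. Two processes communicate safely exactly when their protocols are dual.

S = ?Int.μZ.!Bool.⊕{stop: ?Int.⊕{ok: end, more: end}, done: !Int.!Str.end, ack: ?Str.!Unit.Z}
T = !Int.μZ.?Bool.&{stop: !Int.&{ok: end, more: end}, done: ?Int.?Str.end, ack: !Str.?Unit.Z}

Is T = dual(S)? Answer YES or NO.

YES

?Int | !Int  ok
  μZ | μZ  ok (μ self-dual)
    !Bool | ?Bool  ok
      ⊕{stop,done,ack} | &{stop,done,ack}  ok same labels
        [stop]
          ?Int | !Int  ok
            ⊕{ok,more} | &{ok,more}  ok same labels
              [ok]
                end | end  ok
              [more]
                end | end  ok
        [done]
          !Int | ?Int  ok
            !Str | ?Str  ok
              end | end  ok
        [ack]
          ?Str | !Str  ok
            !Unit | ?Unit  ok
              Z | Z  ok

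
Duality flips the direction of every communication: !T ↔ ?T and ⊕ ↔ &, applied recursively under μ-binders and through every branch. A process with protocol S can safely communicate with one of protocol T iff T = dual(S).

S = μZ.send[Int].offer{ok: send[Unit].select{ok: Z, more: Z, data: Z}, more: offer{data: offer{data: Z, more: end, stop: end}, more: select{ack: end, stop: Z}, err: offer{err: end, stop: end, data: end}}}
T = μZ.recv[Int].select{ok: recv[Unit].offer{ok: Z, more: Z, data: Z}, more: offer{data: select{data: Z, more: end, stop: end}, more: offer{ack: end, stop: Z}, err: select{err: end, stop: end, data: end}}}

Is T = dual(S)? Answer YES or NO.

μZ | μZ  match (rec unchanged)
  send[Int] | recv[Int]  match
    offer{ok,more} | select{ok,more}  match same labels
      case ok:
        send[Unit] | recv[Unit]  match
          select{ok,more,data} | offer{ok,more,data}  match same labels
            case ok:
              Z | Z  match
            case more:
              Z | Z  match
            case data:
              Z | Z  match
      case more:
        offer{data,more,err} | offer{data,more,err}  ✗ choice polarity not flipped — not dual

NO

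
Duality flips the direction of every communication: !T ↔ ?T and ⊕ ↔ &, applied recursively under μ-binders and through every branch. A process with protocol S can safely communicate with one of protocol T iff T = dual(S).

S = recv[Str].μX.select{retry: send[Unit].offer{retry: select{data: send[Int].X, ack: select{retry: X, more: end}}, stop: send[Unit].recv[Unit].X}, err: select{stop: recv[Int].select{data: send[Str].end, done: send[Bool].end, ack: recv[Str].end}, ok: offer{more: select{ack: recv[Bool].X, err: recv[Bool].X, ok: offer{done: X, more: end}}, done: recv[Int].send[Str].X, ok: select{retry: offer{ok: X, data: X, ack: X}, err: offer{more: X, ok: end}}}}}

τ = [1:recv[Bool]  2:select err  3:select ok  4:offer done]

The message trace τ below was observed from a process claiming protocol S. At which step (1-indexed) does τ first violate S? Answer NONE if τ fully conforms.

1

@1 got recv[Bool], protocol expects recv[Str]  ✗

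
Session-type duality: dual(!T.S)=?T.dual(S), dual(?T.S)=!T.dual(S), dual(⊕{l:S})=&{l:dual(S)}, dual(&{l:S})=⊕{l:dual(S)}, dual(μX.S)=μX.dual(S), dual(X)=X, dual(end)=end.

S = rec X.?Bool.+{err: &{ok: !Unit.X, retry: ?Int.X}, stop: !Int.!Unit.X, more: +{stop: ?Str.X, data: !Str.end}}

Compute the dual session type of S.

rec X.!Bool.&{err: +{ok: ?Unit.X, retry: !Int.X}, stop: ?Int.?Unit.X, more: &{stop: !Str.X, data: ?Str.end}}

rec X ↦ rec X  (rec unchanged)
  ?Bool ↦ !Bool
    +{err,stop,more} ↦ &{err,stop,more}  (internal→external)
      • err:
        &{ok,retry} ↦ +{ok,retry}  (external→internal)
          • ok:
            !Unit ↦ ?Unit
              X ↦ X
          • retry:
            ?Int ↦ !Int
              X ↦ X
      • stop:
        !Int ↦ ?Int
          !Unit ↦ ?Unit
            X ↦ X
      • more:
        +{stop,data} ↦ &{stop,data}  (internal→external)
          • stop:
            ?Str ↦ !Str
              X ↦ X
          • data:
            !Str ↦ ?Str
              end ↦ end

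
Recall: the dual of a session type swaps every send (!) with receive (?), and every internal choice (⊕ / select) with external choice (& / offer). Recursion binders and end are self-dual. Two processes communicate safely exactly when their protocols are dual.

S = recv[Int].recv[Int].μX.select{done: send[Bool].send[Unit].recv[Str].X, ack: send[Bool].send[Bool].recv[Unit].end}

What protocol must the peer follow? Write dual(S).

recv[Int] ↦ send[Int]
  recv[Int] ↦ send[Int]
    μX ↦ μX  (μ self-dual)
      select{done,ack} ↦ offer{done,ack}  (internal→external)
        case done:
          send[Bool] ↦ recv[Bool]
            send[Unit] ↦ recv[Unit]
              recv[Str] ↦ send[Str]
                dual(X) = X
        case ack:
          send[Bool] ↦ recv[Bool]
            send[Bool] ↦ recv[Bool]
              recv[Unit] ↦ send[Unit]
                dual(end) = end

send[Int].send[Int].μX.offer{done: recv[Bool].recv[Unit].send[Str].X, ack: recv[Bool].recv[Bool].send[Unit].end}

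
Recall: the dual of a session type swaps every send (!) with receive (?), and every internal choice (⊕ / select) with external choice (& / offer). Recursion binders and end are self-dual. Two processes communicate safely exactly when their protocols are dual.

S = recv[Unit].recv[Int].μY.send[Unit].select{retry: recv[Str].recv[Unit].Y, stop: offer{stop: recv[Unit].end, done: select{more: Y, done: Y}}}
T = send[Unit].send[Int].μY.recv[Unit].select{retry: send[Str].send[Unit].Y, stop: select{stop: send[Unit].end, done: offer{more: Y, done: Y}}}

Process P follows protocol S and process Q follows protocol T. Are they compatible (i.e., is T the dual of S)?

NO

recv[Unit] | send[Unit]  ✓
  recv[Int] | send[Int]  ✓
    μY | μY  ✓ (μ self-dual)
      send[Unit] | recv[Unit]  ✓
        select{retry,stop} | select{retry,stop}  ✗ choice polarity not flipped — not dual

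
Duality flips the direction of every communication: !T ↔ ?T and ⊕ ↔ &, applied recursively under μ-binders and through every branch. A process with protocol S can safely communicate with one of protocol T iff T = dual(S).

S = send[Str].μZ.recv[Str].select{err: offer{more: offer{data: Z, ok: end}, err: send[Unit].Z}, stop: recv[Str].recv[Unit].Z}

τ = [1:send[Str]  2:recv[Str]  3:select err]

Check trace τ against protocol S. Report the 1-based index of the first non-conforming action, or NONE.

NONE

step 1: send[Str]  ok  cont: μZ.…
step 2: recv[Str]  ok  cont: select{err: offer{more: offer{data: μZ.…, ok: end}, err: send[Unit].μZ.…}, stop: recv[Str].recv[Unit].μZ.…}
step 3: select err  ok  cont: offer{more: offer{data: μZ.…, ok: end}, err: send[Unit].μZ.…}
trace exhausted — no violation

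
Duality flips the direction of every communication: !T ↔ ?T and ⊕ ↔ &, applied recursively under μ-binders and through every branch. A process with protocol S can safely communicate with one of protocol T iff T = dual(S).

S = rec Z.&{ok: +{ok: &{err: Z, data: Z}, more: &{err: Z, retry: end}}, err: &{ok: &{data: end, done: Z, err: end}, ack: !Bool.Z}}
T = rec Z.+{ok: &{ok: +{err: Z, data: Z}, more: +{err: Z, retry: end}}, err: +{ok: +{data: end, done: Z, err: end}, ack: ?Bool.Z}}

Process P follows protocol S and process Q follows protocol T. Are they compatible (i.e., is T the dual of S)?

YES

rec Z ‖ rec Z  match (μ self-dual)
  &{ok,err} ‖ +{ok,err}  match same labels
    • ok:
      +{ok,more} ‖ &{ok,more}  match same labels
        • ok:
          &{err,data} ‖ +{err,data}  match same labels
            • err:
              Z ‖ Z  match
            • data:
              Z ‖ Z  match
        • more:
          &{err,retry} ‖ +{err,retry}  match same labels
            • err:
              Z ‖ Z  match
            • retry:
              end ‖ end  match
    • err:
      &{ok,ack} ‖ +{ok,ack}  match same labels
        • ok:
          &{data,done,err} ‖ +{data,done,err}  match same labels
            • data:
              end ‖ end  match
            • done:
              Z ‖ Z  match
            • err:
              end ‖ end  match
        • ack:
          !Bool ‖ ?Bool  match
            Z ‖ Z  match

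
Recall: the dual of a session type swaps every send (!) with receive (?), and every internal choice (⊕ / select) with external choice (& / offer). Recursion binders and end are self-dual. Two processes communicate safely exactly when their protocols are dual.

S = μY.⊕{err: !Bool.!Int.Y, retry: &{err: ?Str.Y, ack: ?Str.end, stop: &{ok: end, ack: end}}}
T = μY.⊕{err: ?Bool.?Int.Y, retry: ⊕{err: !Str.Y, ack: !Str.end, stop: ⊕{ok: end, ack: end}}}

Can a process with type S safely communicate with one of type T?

μY | μY  ✓ (rec unchanged)
  ⊕{err,retry} | ⊕{err,retry}  ✗ choice polarity not flipped — not dual

NO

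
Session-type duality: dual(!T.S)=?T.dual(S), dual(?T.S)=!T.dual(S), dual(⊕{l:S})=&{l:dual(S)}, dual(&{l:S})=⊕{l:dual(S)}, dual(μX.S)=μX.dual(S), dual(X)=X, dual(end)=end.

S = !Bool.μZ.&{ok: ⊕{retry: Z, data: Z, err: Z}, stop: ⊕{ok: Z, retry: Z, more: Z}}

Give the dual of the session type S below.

!Bool = ?Bool
  μZ = μZ  (μ self-dual)
    &{ok,stop} = ⊕{ok,stop}  (external→internal)
      • ok:
        ⊕{retry,data,err} = &{retry,data,err}  (⊕→&)
          • retry:
            dual(Z) = Z
          • data:
            dual(Z) = Z
          • err:
            dual(Z) = Z
      • stop:
        ⊕{ok,retry,more} = &{ok,retry,more}  (⊕→&)
          • ok:
            dual(Z) = Z
          • retry:
            dual(Z) = Z
          • more:
            dual(Z) = Z

?Bool.μZ.⊕{ok: &{retry: Z, data: Z, err: Z}, stop: &{ok: Z, retry: Z, more: Z}}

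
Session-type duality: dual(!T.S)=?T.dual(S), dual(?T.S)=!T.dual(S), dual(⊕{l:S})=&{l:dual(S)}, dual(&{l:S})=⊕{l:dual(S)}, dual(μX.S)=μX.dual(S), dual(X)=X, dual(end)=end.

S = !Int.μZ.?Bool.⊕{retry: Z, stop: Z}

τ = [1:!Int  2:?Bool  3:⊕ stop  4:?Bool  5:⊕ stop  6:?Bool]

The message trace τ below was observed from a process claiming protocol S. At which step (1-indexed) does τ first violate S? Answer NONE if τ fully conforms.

NONE

@1 !Int  ✓  cont: μZ.…
@2 ?Bool  ✓  cont: ⊕{retry: μZ.…, stop: μZ.…}
@3 ⊕ stop  ✓  cont: μZ.…
@4 ?Bool  ✓  cont: ⊕{retry: μZ.…, stop: μZ.…}
@5 ⊕ stop  ✓  cont: μZ.…
@6 ?Bool  ✓  cont: ⊕{retry: μZ.…, stop: μZ.…}
all 6 steps conform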